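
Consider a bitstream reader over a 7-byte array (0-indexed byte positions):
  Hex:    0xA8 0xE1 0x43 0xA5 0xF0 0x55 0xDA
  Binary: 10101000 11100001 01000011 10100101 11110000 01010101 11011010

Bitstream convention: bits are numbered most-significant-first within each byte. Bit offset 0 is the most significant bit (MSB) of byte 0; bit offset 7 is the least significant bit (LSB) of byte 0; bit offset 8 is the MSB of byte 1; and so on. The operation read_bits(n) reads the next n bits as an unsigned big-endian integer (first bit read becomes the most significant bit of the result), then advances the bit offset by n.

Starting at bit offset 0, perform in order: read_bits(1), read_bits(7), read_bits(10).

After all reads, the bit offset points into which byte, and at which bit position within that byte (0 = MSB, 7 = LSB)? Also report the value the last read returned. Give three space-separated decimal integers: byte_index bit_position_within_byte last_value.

Answer: 2 2 901

Derivation:
Read 1: bits[0:1] width=1 -> value=1 (bin 1); offset now 1 = byte 0 bit 1; 55 bits remain
Read 2: bits[1:8] width=7 -> value=40 (bin 0101000); offset now 8 = byte 1 bit 0; 48 bits remain
Read 3: bits[8:18] width=10 -> value=901 (bin 1110000101); offset now 18 = byte 2 bit 2; 38 bits remain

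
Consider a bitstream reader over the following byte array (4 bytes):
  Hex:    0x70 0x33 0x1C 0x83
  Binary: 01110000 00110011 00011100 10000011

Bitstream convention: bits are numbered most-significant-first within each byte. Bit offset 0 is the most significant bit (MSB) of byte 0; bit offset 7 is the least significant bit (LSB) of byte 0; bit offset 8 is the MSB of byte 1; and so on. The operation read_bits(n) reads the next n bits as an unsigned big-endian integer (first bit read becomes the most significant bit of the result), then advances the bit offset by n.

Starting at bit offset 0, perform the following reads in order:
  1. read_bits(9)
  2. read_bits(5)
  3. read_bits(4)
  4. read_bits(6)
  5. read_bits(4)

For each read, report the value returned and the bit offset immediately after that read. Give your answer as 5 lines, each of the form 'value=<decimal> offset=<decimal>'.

Read 1: bits[0:9] width=9 -> value=224 (bin 011100000); offset now 9 = byte 1 bit 1; 23 bits remain
Read 2: bits[9:14] width=5 -> value=12 (bin 01100); offset now 14 = byte 1 bit 6; 18 bits remain
Read 3: bits[14:18] width=4 -> value=12 (bin 1100); offset now 18 = byte 2 bit 2; 14 bits remain
Read 4: bits[18:24] width=6 -> value=28 (bin 011100); offset now 24 = byte 3 bit 0; 8 bits remain
Read 5: bits[24:28] width=4 -> value=8 (bin 1000); offset now 28 = byte 3 bit 4; 4 bits remain

Answer: value=224 offset=9
value=12 offset=14
value=12 offset=18
value=28 offset=24
value=8 offset=28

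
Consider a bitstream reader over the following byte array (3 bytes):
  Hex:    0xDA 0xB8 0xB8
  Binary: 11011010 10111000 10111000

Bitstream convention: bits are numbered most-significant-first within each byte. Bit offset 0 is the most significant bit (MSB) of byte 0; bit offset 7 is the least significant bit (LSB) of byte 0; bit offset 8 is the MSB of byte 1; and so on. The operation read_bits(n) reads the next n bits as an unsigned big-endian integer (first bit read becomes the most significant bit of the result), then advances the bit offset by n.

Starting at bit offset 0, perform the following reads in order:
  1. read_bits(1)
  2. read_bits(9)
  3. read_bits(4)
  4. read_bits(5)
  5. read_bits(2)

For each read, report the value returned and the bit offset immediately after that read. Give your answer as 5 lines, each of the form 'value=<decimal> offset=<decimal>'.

Answer: value=1 offset=1
value=362 offset=10
value=14 offset=14
value=5 offset=19
value=3 offset=21

Derivation:
Read 1: bits[0:1] width=1 -> value=1 (bin 1); offset now 1 = byte 0 bit 1; 23 bits remain
Read 2: bits[1:10] width=9 -> value=362 (bin 101101010); offset now 10 = byte 1 bit 2; 14 bits remain
Read 3: bits[10:14] width=4 -> value=14 (bin 1110); offset now 14 = byte 1 bit 6; 10 bits remain
Read 4: bits[14:19] width=5 -> value=5 (bin 00101); offset now 19 = byte 2 bit 3; 5 bits remain
Read 5: bits[19:21] width=2 -> value=3 (bin 11); offset now 21 = byte 2 bit 5; 3 bits remain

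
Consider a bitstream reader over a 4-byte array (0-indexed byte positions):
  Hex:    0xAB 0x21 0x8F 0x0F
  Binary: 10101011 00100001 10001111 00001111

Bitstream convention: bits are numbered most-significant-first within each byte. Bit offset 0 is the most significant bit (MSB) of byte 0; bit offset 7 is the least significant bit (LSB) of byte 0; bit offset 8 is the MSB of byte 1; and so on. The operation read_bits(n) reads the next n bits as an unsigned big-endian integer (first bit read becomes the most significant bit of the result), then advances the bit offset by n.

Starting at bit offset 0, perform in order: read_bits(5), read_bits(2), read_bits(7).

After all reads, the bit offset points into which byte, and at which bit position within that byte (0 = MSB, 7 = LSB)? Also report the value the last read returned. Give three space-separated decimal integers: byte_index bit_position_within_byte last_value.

Read 1: bits[0:5] width=5 -> value=21 (bin 10101); offset now 5 = byte 0 bit 5; 27 bits remain
Read 2: bits[5:7] width=2 -> value=1 (bin 01); offset now 7 = byte 0 bit 7; 25 bits remain
Read 3: bits[7:14] width=7 -> value=72 (bin 1001000); offset now 14 = byte 1 bit 6; 18 bits remain

Answer: 1 6 72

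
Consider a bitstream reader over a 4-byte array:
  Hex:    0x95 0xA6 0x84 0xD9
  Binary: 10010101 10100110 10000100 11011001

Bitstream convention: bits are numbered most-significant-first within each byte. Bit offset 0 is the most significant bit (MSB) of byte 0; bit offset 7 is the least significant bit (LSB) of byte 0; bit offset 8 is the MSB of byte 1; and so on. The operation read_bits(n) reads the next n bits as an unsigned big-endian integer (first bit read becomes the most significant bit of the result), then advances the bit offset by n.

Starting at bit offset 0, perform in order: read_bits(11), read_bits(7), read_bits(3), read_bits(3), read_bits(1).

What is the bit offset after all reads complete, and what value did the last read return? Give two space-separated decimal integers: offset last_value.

Answer: 25 1

Derivation:
Read 1: bits[0:11] width=11 -> value=1197 (bin 10010101101); offset now 11 = byte 1 bit 3; 21 bits remain
Read 2: bits[11:18] width=7 -> value=26 (bin 0011010); offset now 18 = byte 2 bit 2; 14 bits remain
Read 3: bits[18:21] width=3 -> value=0 (bin 000); offset now 21 = byte 2 bit 5; 11 bits remain
Read 4: bits[21:24] width=3 -> value=4 (bin 100); offset now 24 = byte 3 bit 0; 8 bits remain
Read 5: bits[24:25] width=1 -> value=1 (bin 1); offset now 25 = byte 3 bit 1; 7 bits remain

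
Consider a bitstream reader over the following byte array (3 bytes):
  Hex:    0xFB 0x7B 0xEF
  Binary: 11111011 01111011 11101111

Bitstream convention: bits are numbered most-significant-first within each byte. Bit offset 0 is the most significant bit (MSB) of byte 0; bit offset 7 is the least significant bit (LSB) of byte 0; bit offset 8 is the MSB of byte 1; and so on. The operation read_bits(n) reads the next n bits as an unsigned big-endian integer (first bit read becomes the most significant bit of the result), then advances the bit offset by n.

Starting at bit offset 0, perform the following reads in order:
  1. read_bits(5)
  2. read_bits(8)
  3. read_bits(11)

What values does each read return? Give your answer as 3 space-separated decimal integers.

Read 1: bits[0:5] width=5 -> value=31 (bin 11111); offset now 5 = byte 0 bit 5; 19 bits remain
Read 2: bits[5:13] width=8 -> value=111 (bin 01101111); offset now 13 = byte 1 bit 5; 11 bits remain
Read 3: bits[13:24] width=11 -> value=1007 (bin 01111101111); offset now 24 = byte 3 bit 0; 0 bits remain

Answer: 31 111 1007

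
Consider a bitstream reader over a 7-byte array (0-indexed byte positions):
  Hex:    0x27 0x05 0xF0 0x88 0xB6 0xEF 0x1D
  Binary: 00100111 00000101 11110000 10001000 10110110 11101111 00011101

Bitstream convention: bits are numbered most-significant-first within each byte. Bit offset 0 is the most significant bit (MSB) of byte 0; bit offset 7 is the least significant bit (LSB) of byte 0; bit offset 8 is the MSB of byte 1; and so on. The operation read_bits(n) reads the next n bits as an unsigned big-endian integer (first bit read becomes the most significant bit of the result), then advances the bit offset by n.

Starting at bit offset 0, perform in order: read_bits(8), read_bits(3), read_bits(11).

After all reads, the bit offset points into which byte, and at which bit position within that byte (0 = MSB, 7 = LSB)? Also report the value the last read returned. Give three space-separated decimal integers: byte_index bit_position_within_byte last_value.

Read 1: bits[0:8] width=8 -> value=39 (bin 00100111); offset now 8 = byte 1 bit 0; 48 bits remain
Read 2: bits[8:11] width=3 -> value=0 (bin 000); offset now 11 = byte 1 bit 3; 45 bits remain
Read 3: bits[11:22] width=11 -> value=380 (bin 00101111100); offset now 22 = byte 2 bit 6; 34 bits remain

Answer: 2 6 380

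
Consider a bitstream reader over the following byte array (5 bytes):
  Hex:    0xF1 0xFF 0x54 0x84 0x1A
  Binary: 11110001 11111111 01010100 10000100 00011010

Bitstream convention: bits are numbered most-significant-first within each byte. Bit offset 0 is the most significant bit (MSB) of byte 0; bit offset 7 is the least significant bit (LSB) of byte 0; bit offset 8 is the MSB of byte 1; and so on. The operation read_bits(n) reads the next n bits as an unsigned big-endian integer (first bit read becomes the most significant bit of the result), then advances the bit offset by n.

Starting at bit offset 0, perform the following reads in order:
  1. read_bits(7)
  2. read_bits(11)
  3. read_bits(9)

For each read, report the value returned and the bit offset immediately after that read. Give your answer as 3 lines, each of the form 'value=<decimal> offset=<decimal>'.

Read 1: bits[0:7] width=7 -> value=120 (bin 1111000); offset now 7 = byte 0 bit 7; 33 bits remain
Read 2: bits[7:18] width=11 -> value=2045 (bin 11111111101); offset now 18 = byte 2 bit 2; 22 bits remain
Read 3: bits[18:27] width=9 -> value=164 (bin 010100100); offset now 27 = byte 3 bit 3; 13 bits remain

Answer: value=120 offset=7
value=2045 offset=18
value=164 offset=27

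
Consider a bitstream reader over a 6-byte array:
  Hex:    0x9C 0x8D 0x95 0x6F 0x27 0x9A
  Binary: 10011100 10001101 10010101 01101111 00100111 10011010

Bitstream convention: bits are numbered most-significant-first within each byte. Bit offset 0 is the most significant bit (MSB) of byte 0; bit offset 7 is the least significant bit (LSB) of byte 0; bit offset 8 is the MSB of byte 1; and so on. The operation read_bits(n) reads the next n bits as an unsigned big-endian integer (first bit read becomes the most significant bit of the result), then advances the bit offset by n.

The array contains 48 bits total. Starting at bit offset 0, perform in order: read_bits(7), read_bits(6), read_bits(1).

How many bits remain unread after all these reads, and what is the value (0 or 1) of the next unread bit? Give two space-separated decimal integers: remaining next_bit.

Read 1: bits[0:7] width=7 -> value=78 (bin 1001110); offset now 7 = byte 0 bit 7; 41 bits remain
Read 2: bits[7:13] width=6 -> value=17 (bin 010001); offset now 13 = byte 1 bit 5; 35 bits remain
Read 3: bits[13:14] width=1 -> value=1 (bin 1); offset now 14 = byte 1 bit 6; 34 bits remain

Answer: 34 0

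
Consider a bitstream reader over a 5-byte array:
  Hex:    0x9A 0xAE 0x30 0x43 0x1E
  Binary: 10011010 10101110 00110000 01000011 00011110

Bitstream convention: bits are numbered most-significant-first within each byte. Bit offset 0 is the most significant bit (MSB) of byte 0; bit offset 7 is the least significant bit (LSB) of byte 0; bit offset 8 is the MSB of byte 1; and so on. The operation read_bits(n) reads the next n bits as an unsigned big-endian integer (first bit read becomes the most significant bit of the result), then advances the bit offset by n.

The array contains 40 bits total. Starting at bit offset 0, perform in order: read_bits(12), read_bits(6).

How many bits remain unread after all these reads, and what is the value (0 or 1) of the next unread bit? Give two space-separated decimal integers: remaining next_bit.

Read 1: bits[0:12] width=12 -> value=2474 (bin 100110101010); offset now 12 = byte 1 bit 4; 28 bits remain
Read 2: bits[12:18] width=6 -> value=56 (bin 111000); offset now 18 = byte 2 bit 2; 22 bits remain

Answer: 22 1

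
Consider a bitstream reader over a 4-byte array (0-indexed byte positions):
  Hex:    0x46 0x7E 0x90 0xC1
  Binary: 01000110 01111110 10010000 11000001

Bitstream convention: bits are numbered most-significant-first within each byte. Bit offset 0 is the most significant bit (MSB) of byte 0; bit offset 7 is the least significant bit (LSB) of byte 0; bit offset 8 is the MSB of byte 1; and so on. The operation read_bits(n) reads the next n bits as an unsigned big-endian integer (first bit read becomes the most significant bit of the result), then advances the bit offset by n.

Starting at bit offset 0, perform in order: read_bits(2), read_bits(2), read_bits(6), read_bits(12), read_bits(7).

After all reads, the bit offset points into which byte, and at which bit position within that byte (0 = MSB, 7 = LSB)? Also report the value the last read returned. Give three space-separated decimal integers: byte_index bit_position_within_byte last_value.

Answer: 3 5 24

Derivation:
Read 1: bits[0:2] width=2 -> value=1 (bin 01); offset now 2 = byte 0 bit 2; 30 bits remain
Read 2: bits[2:4] width=2 -> value=0 (bin 00); offset now 4 = byte 0 bit 4; 28 bits remain
Read 3: bits[4:10] width=6 -> value=25 (bin 011001); offset now 10 = byte 1 bit 2; 22 bits remain
Read 4: bits[10:22] width=12 -> value=4004 (bin 111110100100); offset now 22 = byte 2 bit 6; 10 bits remain
Read 5: bits[22:29] width=7 -> value=24 (bin 0011000); offset now 29 = byte 3 bit 5; 3 bits remain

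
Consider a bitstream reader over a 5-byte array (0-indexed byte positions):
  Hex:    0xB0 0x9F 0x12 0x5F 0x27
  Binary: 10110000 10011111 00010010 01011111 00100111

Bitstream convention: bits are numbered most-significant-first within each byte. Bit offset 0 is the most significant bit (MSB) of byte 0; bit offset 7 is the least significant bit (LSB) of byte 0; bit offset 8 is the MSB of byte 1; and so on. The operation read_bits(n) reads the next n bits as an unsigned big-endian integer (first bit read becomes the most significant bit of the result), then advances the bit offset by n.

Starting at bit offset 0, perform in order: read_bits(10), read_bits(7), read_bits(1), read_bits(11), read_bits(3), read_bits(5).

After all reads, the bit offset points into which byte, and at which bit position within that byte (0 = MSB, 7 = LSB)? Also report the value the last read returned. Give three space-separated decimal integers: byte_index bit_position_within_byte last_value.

Answer: 4 5 4

Derivation:
Read 1: bits[0:10] width=10 -> value=706 (bin 1011000010); offset now 10 = byte 1 bit 2; 30 bits remain
Read 2: bits[10:17] width=7 -> value=62 (bin 0111110); offset now 17 = byte 2 bit 1; 23 bits remain
Read 3: bits[17:18] width=1 -> value=0 (bin 0); offset now 18 = byte 2 bit 2; 22 bits remain
Read 4: bits[18:29] width=11 -> value=587 (bin 01001001011); offset now 29 = byte 3 bit 5; 11 bits remain
Read 5: bits[29:32] width=3 -> value=7 (bin 111); offset now 32 = byte 4 bit 0; 8 bits remain
Read 6: bits[32:37] width=5 -> value=4 (bin 00100); offset now 37 = byte 4 bit 5; 3 bits remain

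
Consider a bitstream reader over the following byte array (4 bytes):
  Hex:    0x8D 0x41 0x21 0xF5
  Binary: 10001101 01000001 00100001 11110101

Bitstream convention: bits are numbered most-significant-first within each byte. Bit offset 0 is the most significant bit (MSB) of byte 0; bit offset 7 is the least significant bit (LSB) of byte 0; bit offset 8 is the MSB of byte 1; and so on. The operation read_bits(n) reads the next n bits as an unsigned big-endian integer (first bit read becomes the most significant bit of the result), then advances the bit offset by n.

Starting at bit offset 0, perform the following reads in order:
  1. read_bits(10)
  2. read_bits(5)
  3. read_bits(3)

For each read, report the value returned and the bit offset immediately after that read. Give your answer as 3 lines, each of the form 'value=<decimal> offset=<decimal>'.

Read 1: bits[0:10] width=10 -> value=565 (bin 1000110101); offset now 10 = byte 1 bit 2; 22 bits remain
Read 2: bits[10:15] width=5 -> value=0 (bin 00000); offset now 15 = byte 1 bit 7; 17 bits remain
Read 3: bits[15:18] width=3 -> value=4 (bin 100); offset now 18 = byte 2 bit 2; 14 bits remain

Answer: value=565 offset=10
value=0 offset=15
value=4 offset=18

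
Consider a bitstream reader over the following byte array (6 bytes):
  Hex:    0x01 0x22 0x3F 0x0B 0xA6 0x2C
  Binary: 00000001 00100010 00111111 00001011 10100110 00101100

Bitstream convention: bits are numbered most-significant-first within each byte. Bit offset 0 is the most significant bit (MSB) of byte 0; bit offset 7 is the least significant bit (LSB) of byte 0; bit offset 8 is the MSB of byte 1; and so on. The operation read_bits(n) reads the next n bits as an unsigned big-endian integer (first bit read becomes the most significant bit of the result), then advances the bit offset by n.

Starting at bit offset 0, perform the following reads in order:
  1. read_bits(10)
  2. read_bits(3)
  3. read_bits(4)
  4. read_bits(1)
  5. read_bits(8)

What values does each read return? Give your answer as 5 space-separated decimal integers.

Answer: 4 4 4 0 252

Derivation:
Read 1: bits[0:10] width=10 -> value=4 (bin 0000000100); offset now 10 = byte 1 bit 2; 38 bits remain
Read 2: bits[10:13] width=3 -> value=4 (bin 100); offset now 13 = byte 1 bit 5; 35 bits remain
Read 3: bits[13:17] width=4 -> value=4 (bin 0100); offset now 17 = byte 2 bit 1; 31 bits remain
Read 4: bits[17:18] width=1 -> value=0 (bin 0); offset now 18 = byte 2 bit 2; 30 bits remain
Read 5: bits[18:26] width=8 -> value=252 (bin 11111100); offset now 26 = byte 3 bit 2; 22 bits remain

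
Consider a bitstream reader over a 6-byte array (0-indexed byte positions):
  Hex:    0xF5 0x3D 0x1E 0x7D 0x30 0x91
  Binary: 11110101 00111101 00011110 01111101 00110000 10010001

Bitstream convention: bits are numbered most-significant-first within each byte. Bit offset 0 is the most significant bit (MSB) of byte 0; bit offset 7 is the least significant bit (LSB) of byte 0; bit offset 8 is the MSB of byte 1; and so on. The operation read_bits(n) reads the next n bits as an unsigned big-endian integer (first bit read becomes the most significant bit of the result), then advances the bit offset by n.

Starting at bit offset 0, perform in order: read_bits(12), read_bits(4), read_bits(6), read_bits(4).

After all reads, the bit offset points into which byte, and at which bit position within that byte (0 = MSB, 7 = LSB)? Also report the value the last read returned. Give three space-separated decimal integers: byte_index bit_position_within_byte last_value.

Answer: 3 2 9

Derivation:
Read 1: bits[0:12] width=12 -> value=3923 (bin 111101010011); offset now 12 = byte 1 bit 4; 36 bits remain
Read 2: bits[12:16] width=4 -> value=13 (bin 1101); offset now 16 = byte 2 bit 0; 32 bits remain
Read 3: bits[16:22] width=6 -> value=7 (bin 000111); offset now 22 = byte 2 bit 6; 26 bits remain
Read 4: bits[22:26] width=4 -> value=9 (bin 1001); offset now 26 = byte 3 bit 2; 22 bits remain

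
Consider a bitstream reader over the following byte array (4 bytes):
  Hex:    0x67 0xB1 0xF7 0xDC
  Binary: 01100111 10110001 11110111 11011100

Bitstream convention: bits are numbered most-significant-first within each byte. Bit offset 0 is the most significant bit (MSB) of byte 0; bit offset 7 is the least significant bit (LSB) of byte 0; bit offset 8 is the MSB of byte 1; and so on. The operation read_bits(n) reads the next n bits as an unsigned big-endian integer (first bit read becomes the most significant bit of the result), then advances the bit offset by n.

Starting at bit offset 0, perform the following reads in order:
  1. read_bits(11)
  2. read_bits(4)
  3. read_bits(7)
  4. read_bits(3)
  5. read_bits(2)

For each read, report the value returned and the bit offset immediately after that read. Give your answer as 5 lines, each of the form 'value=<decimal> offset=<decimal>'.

Answer: value=829 offset=11
value=8 offset=15
value=125 offset=22
value=7 offset=25
value=2 offset=27

Derivation:
Read 1: bits[0:11] width=11 -> value=829 (bin 01100111101); offset now 11 = byte 1 bit 3; 21 bits remain
Read 2: bits[11:15] width=4 -> value=8 (bin 1000); offset now 15 = byte 1 bit 7; 17 bits remain
Read 3: bits[15:22] width=7 -> value=125 (bin 1111101); offset now 22 = byte 2 bit 6; 10 bits remain
Read 4: bits[22:25] width=3 -> value=7 (bin 111); offset now 25 = byte 3 bit 1; 7 bits remain
Read 5: bits[25:27] width=2 -> value=2 (bin 10); offset now 27 = byte 3 bit 3; 5 bits remain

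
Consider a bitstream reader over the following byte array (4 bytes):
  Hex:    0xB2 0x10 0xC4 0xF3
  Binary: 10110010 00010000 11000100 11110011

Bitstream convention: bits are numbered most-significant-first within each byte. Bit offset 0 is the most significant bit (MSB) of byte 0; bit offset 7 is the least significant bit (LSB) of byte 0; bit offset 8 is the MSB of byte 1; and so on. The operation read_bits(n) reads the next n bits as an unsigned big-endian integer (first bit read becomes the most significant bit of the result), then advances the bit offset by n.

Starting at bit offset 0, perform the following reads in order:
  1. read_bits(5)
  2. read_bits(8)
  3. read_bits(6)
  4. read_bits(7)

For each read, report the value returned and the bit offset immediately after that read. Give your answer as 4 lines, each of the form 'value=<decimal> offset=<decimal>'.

Answer: value=22 offset=5
value=66 offset=13
value=6 offset=19
value=19 offset=26

Derivation:
Read 1: bits[0:5] width=5 -> value=22 (bin 10110); offset now 5 = byte 0 bit 5; 27 bits remain
Read 2: bits[5:13] width=8 -> value=66 (bin 01000010); offset now 13 = byte 1 bit 5; 19 bits remain
Read 3: bits[13:19] width=6 -> value=6 (bin 000110); offset now 19 = byte 2 bit 3; 13 bits remain
Read 4: bits[19:26] width=7 -> value=19 (bin 0010011); offset now 26 = byte 3 bit 2; 6 bits remain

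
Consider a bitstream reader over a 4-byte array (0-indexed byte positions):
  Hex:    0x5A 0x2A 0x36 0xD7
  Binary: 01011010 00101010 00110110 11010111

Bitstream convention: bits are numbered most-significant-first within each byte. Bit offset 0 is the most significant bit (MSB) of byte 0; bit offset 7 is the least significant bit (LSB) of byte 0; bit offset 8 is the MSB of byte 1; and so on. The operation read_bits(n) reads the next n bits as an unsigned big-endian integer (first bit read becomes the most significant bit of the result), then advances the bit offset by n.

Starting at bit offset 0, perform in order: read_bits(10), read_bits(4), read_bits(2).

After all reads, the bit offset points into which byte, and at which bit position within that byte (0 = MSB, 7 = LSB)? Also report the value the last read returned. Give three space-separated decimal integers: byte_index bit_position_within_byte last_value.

Read 1: bits[0:10] width=10 -> value=360 (bin 0101101000); offset now 10 = byte 1 bit 2; 22 bits remain
Read 2: bits[10:14] width=4 -> value=10 (bin 1010); offset now 14 = byte 1 bit 6; 18 bits remain
Read 3: bits[14:16] width=2 -> value=2 (bin 10); offset now 16 = byte 2 bit 0; 16 bits remain

Answer: 2 0 2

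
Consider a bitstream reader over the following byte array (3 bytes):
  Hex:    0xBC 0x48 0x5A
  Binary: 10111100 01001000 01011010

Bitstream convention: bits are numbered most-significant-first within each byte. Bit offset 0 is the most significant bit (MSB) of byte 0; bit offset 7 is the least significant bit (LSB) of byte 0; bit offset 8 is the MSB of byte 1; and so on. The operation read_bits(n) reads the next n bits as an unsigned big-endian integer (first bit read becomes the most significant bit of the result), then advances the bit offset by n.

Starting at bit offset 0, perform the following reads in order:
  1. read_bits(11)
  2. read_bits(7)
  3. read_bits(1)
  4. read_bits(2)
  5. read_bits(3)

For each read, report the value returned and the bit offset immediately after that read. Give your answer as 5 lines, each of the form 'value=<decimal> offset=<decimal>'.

Answer: value=1506 offset=11
value=33 offset=18
value=0 offset=19
value=3 offset=21
value=2 offset=24

Derivation:
Read 1: bits[0:11] width=11 -> value=1506 (bin 10111100010); offset now 11 = byte 1 bit 3; 13 bits remain
Read 2: bits[11:18] width=7 -> value=33 (bin 0100001); offset now 18 = byte 2 bit 2; 6 bits remain
Read 3: bits[18:19] width=1 -> value=0 (bin 0); offset now 19 = byte 2 bit 3; 5 bits remain
Read 4: bits[19:21] width=2 -> value=3 (bin 11); offset now 21 = byte 2 bit 5; 3 bits remain
Read 5: bits[21:24] width=3 -> value=2 (bin 010); offset now 24 = byte 3 bit 0; 0 bits remain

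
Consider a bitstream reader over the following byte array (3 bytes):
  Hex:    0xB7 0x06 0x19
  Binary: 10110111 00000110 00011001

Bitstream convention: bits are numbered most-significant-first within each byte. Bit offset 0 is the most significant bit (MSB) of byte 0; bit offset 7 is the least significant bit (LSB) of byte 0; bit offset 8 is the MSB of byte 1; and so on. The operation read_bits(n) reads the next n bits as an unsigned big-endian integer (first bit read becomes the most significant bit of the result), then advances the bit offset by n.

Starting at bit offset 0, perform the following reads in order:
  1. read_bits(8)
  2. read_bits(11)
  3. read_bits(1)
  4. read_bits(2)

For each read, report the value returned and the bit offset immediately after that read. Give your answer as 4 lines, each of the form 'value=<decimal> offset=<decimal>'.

Answer: value=183 offset=8
value=48 offset=19
value=1 offset=20
value=2 offset=22

Derivation:
Read 1: bits[0:8] width=8 -> value=183 (bin 10110111); offset now 8 = byte 1 bit 0; 16 bits remain
Read 2: bits[8:19] width=11 -> value=48 (bin 00000110000); offset now 19 = byte 2 bit 3; 5 bits remain
Read 3: bits[19:20] width=1 -> value=1 (bin 1); offset now 20 = byte 2 bit 4; 4 bits remain
Read 4: bits[20:22] width=2 -> value=2 (bin 10); offset now 22 = byte 2 bit 6; 2 bits remain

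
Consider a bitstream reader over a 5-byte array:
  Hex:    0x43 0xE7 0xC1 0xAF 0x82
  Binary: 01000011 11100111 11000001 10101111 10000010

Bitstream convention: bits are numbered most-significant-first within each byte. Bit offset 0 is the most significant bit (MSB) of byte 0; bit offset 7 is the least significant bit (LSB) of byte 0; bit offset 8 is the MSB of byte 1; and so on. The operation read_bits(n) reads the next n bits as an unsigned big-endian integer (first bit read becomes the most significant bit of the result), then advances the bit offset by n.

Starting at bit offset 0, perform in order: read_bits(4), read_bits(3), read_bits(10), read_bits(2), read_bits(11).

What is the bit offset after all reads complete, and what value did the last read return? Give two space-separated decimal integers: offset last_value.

Read 1: bits[0:4] width=4 -> value=4 (bin 0100); offset now 4 = byte 0 bit 4; 36 bits remain
Read 2: bits[4:7] width=3 -> value=1 (bin 001); offset now 7 = byte 0 bit 7; 33 bits remain
Read 3: bits[7:17] width=10 -> value=975 (bin 1111001111); offset now 17 = byte 2 bit 1; 23 bits remain
Read 4: bits[17:19] width=2 -> value=2 (bin 10); offset now 19 = byte 2 bit 3; 21 bits remain
Read 5: bits[19:30] width=11 -> value=107 (bin 00001101011); offset now 30 = byte 3 bit 6; 10 bits remain

Answer: 30 107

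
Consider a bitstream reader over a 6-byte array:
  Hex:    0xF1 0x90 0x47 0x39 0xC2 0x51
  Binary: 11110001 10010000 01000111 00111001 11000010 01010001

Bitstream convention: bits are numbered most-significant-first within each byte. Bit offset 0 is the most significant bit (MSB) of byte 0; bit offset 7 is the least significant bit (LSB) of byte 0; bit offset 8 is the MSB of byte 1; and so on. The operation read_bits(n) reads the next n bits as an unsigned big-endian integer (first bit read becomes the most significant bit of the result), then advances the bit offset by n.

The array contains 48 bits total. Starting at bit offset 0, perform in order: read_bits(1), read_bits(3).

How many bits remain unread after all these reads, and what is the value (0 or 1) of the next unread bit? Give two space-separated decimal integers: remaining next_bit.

Read 1: bits[0:1] width=1 -> value=1 (bin 1); offset now 1 = byte 0 bit 1; 47 bits remain
Read 2: bits[1:4] width=3 -> value=7 (bin 111); offset now 4 = byte 0 bit 4; 44 bits remain

Answer: 44 0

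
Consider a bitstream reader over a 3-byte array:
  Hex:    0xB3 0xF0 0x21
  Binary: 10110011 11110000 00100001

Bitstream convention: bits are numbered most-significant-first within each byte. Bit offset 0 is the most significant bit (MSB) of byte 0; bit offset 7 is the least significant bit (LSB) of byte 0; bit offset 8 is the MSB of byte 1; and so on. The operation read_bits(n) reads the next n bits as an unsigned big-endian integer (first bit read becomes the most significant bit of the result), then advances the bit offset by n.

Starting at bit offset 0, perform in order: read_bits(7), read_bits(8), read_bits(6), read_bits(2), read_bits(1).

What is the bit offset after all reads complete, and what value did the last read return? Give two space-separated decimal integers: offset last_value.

Read 1: bits[0:7] width=7 -> value=89 (bin 1011001); offset now 7 = byte 0 bit 7; 17 bits remain
Read 2: bits[7:15] width=8 -> value=248 (bin 11111000); offset now 15 = byte 1 bit 7; 9 bits remain
Read 3: bits[15:21] width=6 -> value=4 (bin 000100); offset now 21 = byte 2 bit 5; 3 bits remain
Read 4: bits[21:23] width=2 -> value=0 (bin 00); offset now 23 = byte 2 bit 7; 1 bits remain
Read 5: bits[23:24] width=1 -> value=1 (bin 1); offset now 24 = byte 3 bit 0; 0 bits remain

Answer: 24 1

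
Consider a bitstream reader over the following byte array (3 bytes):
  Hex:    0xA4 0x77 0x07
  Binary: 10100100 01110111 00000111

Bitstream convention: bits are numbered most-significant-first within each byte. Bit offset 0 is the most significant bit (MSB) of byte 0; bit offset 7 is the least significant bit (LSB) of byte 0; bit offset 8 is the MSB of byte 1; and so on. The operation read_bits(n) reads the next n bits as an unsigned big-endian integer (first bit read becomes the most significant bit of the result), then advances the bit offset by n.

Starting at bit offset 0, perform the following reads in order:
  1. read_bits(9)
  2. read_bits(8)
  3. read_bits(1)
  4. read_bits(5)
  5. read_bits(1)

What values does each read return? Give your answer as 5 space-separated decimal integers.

Answer: 328 238 0 3 1

Derivation:
Read 1: bits[0:9] width=9 -> value=328 (bin 101001000); offset now 9 = byte 1 bit 1; 15 bits remain
Read 2: bits[9:17] width=8 -> value=238 (bin 11101110); offset now 17 = byte 2 bit 1; 7 bits remain
Read 3: bits[17:18] width=1 -> value=0 (bin 0); offset now 18 = byte 2 bit 2; 6 bits remain
Read 4: bits[18:23] width=5 -> value=3 (bin 00011); offset now 23 = byte 2 bit 7; 1 bits remain
Read 5: bits[23:24] width=1 -> value=1 (bin 1); offset now 24 = byte 3 bit 0; 0 bits remain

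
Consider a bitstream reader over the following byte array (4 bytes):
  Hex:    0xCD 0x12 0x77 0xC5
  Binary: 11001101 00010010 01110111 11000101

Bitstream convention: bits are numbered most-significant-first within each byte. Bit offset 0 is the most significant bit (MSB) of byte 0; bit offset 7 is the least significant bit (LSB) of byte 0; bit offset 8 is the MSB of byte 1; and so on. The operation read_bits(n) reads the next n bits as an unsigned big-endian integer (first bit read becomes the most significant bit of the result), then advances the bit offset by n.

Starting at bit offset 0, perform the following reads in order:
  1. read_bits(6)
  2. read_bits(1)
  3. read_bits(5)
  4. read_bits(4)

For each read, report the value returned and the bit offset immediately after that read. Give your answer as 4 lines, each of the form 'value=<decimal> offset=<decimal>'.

Answer: value=51 offset=6
value=0 offset=7
value=17 offset=12
value=2 offset=16

Derivation:
Read 1: bits[0:6] width=6 -> value=51 (bin 110011); offset now 6 = byte 0 bit 6; 26 bits remain
Read 2: bits[6:7] width=1 -> value=0 (bin 0); offset now 7 = byte 0 bit 7; 25 bits remain
Read 3: bits[7:12] width=5 -> value=17 (bin 10001); offset now 12 = byte 1 bit 4; 20 bits remain
Read 4: bits[12:16] width=4 -> value=2 (bin 0010); offset now 16 = byte 2 bit 0; 16 bits remain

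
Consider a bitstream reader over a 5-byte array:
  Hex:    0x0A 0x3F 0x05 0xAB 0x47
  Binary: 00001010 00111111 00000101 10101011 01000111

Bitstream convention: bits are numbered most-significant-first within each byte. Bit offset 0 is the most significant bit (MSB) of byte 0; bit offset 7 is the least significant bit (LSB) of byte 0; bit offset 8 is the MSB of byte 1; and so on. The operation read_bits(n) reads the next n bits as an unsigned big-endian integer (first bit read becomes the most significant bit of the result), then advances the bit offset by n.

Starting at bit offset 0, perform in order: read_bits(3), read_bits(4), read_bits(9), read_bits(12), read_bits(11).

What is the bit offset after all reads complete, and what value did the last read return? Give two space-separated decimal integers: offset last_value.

Read 1: bits[0:3] width=3 -> value=0 (bin 000); offset now 3 = byte 0 bit 3; 37 bits remain
Read 2: bits[3:7] width=4 -> value=5 (bin 0101); offset now 7 = byte 0 bit 7; 33 bits remain
Read 3: bits[7:16] width=9 -> value=63 (bin 000111111); offset now 16 = byte 2 bit 0; 24 bits remain
Read 4: bits[16:28] width=12 -> value=90 (bin 000001011010); offset now 28 = byte 3 bit 4; 12 bits remain
Read 5: bits[28:39] width=11 -> value=1443 (bin 10110100011); offset now 39 = byte 4 bit 7; 1 bits remain

Answer: 39 1443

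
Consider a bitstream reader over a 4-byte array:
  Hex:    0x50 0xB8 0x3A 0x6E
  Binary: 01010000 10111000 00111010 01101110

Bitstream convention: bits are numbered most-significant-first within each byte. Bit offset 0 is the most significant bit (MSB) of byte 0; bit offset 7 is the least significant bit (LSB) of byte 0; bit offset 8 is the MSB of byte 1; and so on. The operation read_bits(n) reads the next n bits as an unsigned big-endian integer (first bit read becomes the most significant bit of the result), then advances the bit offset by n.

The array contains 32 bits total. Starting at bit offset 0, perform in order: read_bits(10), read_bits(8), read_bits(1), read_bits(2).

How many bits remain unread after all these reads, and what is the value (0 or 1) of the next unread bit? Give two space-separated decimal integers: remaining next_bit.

Answer: 11 0

Derivation:
Read 1: bits[0:10] width=10 -> value=322 (bin 0101000010); offset now 10 = byte 1 bit 2; 22 bits remain
Read 2: bits[10:18] width=8 -> value=224 (bin 11100000); offset now 18 = byte 2 bit 2; 14 bits remain
Read 3: bits[18:19] width=1 -> value=1 (bin 1); offset now 19 = byte 2 bit 3; 13 bits remain
Read 4: bits[19:21] width=2 -> value=3 (bin 11); offset now 21 = byte 2 bit 5; 11 bits remain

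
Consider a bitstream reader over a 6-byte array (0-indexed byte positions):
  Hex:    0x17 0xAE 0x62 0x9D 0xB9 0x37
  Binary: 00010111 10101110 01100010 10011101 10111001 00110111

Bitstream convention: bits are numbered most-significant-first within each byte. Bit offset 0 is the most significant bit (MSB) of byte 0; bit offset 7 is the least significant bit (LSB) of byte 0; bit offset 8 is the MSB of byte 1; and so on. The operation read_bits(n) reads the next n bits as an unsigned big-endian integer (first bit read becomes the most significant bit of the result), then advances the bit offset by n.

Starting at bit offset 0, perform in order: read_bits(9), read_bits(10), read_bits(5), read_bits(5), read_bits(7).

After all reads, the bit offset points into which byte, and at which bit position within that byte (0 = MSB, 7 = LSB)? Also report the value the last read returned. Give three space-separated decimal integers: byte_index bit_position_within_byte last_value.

Answer: 4 4 91

Derivation:
Read 1: bits[0:9] width=9 -> value=47 (bin 000101111); offset now 9 = byte 1 bit 1; 39 bits remain
Read 2: bits[9:19] width=10 -> value=371 (bin 0101110011); offset now 19 = byte 2 bit 3; 29 bits remain
Read 3: bits[19:24] width=5 -> value=2 (bin 00010); offset now 24 = byte 3 bit 0; 24 bits remain
Read 4: bits[24:29] width=5 -> value=19 (bin 10011); offset now 29 = byte 3 bit 5; 19 bits remain
Read 5: bits[29:36] width=7 -> value=91 (bin 1011011); offset now 36 = byte 4 bit 4; 12 bits remain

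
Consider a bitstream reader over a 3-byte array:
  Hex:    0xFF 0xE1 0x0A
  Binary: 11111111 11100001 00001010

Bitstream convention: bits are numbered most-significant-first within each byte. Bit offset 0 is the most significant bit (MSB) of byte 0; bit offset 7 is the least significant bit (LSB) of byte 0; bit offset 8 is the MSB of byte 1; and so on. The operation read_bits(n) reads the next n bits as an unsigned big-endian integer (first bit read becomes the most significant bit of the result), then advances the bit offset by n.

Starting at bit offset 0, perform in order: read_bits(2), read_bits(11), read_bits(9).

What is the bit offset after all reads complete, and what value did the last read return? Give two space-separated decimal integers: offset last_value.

Read 1: bits[0:2] width=2 -> value=3 (bin 11); offset now 2 = byte 0 bit 2; 22 bits remain
Read 2: bits[2:13] width=11 -> value=2044 (bin 11111111100); offset now 13 = byte 1 bit 5; 11 bits remain
Read 3: bits[13:22] width=9 -> value=66 (bin 001000010); offset now 22 = byte 2 bit 6; 2 bits remain

Answer: 22 66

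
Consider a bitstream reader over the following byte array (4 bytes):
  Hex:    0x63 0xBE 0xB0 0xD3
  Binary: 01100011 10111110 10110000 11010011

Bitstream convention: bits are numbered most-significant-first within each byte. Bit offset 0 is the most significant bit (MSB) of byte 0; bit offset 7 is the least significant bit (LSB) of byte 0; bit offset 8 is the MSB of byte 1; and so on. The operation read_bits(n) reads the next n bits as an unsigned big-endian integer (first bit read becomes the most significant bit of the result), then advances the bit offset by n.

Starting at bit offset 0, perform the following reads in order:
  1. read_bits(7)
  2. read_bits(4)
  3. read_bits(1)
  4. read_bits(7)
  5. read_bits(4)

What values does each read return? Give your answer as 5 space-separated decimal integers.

Read 1: bits[0:7] width=7 -> value=49 (bin 0110001); offset now 7 = byte 0 bit 7; 25 bits remain
Read 2: bits[7:11] width=4 -> value=13 (bin 1101); offset now 11 = byte 1 bit 3; 21 bits remain
Read 3: bits[11:12] width=1 -> value=1 (bin 1); offset now 12 = byte 1 bit 4; 20 bits remain
Read 4: bits[12:19] width=7 -> value=117 (bin 1110101); offset now 19 = byte 2 bit 3; 13 bits remain
Read 5: bits[19:23] width=4 -> value=8 (bin 1000); offset now 23 = byte 2 bit 7; 9 bits remain

Answer: 49 13 1 117 8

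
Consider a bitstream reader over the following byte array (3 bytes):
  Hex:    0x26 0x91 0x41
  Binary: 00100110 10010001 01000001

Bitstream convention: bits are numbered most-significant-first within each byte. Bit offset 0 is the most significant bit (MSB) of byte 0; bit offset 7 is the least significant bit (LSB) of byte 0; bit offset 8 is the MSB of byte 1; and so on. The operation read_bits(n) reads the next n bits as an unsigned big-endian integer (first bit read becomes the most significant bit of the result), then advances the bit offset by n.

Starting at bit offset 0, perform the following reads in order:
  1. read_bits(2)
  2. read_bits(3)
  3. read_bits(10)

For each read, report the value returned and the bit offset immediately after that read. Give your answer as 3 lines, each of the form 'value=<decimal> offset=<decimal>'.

Answer: value=0 offset=2
value=4 offset=5
value=840 offset=15

Derivation:
Read 1: bits[0:2] width=2 -> value=0 (bin 00); offset now 2 = byte 0 bit 2; 22 bits remain
Read 2: bits[2:5] width=3 -> value=4 (bin 100); offset now 5 = byte 0 bit 5; 19 bits remain
Read 3: bits[5:15] width=10 -> value=840 (bin 1101001000); offset now 15 = byte 1 bit 7; 9 bits remain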